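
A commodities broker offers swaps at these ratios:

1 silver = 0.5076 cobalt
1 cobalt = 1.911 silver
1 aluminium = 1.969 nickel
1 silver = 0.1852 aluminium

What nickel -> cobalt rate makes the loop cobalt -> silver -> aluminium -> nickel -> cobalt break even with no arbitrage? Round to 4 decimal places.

Known legs of the cycle: 1.911 × 0.1852 × 1.969 = 0.6968629668
For no arbitrage the full-cycle product must be 1, so the missing rate is 1 / 0.6968629668 ≈ 1.435002.

1.4350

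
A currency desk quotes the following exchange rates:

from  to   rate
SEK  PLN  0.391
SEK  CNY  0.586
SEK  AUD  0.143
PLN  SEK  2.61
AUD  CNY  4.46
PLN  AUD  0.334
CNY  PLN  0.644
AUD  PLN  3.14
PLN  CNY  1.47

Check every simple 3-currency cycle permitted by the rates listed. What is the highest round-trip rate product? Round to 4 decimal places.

SEK→AUD→PLN→SEK: 0.143 × 3.14 × 2.61 = 1.17194
SEK→CNY→PLN→SEK: 0.586 × 0.644 × 2.61 = 0.98497
AUD→CNY→PLN→AUD: 4.46 × 0.644 × 0.334 = 0.95933
Maximum is SEK→AUD→PLN→SEK at 1.1719; arbitrage exists.

1.1719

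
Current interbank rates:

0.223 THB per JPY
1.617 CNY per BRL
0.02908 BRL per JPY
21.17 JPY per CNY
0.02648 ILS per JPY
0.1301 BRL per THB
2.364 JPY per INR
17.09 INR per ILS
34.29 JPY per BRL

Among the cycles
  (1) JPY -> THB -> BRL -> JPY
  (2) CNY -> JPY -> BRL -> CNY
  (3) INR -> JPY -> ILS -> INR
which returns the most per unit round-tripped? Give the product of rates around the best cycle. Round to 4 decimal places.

(1) 0.223 × 0.1301 × 34.29 = 0.99483
(2) 21.17 × 0.02908 × 1.617 = 0.99546
(3) 2.364 × 0.02648 × 17.09 = 1.06981
Highest is cycle (3) at 1.0698 (>1, arbitrage).

1.0698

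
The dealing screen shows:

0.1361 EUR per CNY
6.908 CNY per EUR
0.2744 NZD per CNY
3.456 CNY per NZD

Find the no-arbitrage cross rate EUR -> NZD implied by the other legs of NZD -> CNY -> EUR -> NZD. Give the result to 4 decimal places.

2.1260

Known legs of the cycle: 3.456 × 0.1361 = 0.4703616
For no arbitrage the full-cycle product must be 1, so the missing rate is 1 / 0.4703616 ≈ 2.126024.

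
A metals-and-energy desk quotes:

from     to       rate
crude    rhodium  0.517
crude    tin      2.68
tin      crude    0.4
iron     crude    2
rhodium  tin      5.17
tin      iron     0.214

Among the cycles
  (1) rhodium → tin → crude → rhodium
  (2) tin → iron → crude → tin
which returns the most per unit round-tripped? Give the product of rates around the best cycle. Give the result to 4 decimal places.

1.1470

(1) 5.17 × 0.4 × 0.517 = 1.06916
(2) 0.214 × 2 × 2.68 = 1.14704
Highest is cycle (2) at 1.1470 (>1, arbitrage).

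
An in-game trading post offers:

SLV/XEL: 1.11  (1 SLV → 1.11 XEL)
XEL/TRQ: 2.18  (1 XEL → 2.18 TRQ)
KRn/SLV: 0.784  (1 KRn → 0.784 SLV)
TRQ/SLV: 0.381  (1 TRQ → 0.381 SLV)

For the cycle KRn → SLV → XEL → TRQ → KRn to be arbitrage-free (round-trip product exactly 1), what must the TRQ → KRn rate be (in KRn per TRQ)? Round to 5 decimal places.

0.52711

Known legs of the cycle: 0.784 × 1.11 × 2.18 = 1.8971232
For no arbitrage the full-cycle product must be 1, so the missing rate is 1 / 1.8971232 ≈ 0.5271139.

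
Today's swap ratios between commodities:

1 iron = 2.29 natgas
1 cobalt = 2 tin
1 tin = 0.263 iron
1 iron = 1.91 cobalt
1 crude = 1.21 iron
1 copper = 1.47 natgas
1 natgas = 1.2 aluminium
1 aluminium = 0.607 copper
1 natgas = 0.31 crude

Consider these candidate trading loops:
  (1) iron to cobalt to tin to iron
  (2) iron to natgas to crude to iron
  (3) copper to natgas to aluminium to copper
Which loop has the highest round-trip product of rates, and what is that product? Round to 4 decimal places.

(1) 1.91 × 2 × 0.263 = 1.00466
(2) 2.29 × 0.31 × 1.21 = 0.85898
(3) 1.47 × 1.2 × 0.607 = 1.07075
Highest is cycle (3) at 1.0707 (>1, arbitrage).

1.0707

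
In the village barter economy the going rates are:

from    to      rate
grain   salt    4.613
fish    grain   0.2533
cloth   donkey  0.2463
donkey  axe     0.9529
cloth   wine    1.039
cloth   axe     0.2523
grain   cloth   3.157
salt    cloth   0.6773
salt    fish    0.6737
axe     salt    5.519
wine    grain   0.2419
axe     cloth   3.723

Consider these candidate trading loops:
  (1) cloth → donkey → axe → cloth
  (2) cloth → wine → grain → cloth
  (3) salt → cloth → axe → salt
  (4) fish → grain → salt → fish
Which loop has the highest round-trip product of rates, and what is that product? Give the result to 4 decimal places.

(1) 0.2463 × 0.9529 × 3.723 = 0.87379
(2) 1.039 × 0.2419 × 3.157 = 0.79346
(3) 0.6773 × 0.2523 × 5.519 = 0.94310
(4) 0.2533 × 4.613 × 0.6737 = 0.78720
Highest is cycle (3) at 0.9431 (≤1, no arbitrage).

0.9431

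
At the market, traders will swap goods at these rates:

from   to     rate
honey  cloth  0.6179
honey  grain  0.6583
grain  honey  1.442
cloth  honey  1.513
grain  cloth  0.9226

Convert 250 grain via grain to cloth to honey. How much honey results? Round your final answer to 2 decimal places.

348.97

250 grain × 0.9226 = 230.65 cloth
230.65 cloth × 1.513 = 348.97345 honey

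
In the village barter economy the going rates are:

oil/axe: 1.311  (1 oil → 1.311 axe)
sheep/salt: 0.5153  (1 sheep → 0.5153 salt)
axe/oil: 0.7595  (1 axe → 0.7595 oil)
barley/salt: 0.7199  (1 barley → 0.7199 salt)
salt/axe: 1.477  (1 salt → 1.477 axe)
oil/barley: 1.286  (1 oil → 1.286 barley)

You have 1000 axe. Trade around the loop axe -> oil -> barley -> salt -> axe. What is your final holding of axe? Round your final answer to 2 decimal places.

1038.54

1000 axe × 0.7595 = 759.5 oil
759.5 oil × 1.286 = 976.717 barley
976.717 barley × 0.7199 = 703.1385683 salt
703.1385683 salt × 1.477 = 1038.5356653791 axe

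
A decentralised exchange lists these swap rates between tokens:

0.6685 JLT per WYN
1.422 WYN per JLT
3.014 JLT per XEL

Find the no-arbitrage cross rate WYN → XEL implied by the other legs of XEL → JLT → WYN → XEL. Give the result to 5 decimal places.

Known legs of the cycle: 3.014 × 1.422 = 4.285908
For no arbitrage the full-cycle product must be 1, so the missing rate is 1 / 4.285908 ≈ 0.2333228.

0.23332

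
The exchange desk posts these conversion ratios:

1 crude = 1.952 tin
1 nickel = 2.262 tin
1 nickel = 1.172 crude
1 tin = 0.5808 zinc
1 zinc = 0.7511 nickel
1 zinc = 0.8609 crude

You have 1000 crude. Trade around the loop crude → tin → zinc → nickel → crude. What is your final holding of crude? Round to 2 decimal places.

1000 crude × 1.952 = 1952 tin
1952 tin × 0.5808 = 1133.7216 zinc
1133.7216 zinc × 0.7511 = 851.53829376 nickel
851.53829376 nickel × 1.172 = 998.00288028672 crude

998.00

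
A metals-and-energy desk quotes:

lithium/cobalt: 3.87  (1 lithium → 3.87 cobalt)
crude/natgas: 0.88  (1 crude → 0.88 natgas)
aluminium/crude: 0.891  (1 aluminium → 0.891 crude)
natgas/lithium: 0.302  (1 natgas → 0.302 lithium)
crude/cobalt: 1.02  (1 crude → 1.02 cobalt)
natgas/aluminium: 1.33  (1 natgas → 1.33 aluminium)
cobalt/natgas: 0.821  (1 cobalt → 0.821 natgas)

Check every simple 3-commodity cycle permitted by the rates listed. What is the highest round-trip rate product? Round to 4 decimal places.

crude→natgas→aluminium→crude: 0.88 × 1.33 × 0.891 = 1.04283
cobalt→natgas→lithium→cobalt: 0.821 × 0.302 × 3.87 = 0.95954
Maximum is crude→natgas→aluminium→crude at 1.0428; arbitrage exists.

1.0428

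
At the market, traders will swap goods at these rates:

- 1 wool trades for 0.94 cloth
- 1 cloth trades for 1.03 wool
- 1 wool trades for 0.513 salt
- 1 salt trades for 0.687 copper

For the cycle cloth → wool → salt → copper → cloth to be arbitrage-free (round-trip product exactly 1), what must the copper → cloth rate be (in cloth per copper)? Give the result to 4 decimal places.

Known legs of the cycle: 1.03 × 0.513 × 0.687 = 0.36300393
For no arbitrage the full-cycle product must be 1, so the missing rate is 1 / 0.36300393 ≈ 2.754791.

2.7548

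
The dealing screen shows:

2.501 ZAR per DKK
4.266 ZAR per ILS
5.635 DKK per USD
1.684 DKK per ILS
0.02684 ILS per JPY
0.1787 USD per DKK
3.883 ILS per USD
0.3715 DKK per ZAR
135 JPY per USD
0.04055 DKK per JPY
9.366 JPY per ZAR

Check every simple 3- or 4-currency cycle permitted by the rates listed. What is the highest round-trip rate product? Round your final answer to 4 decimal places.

DKK→USD→ILS→DKK: 0.1787 × 3.883 × 1.684 = 1.16851
DKK→USD→ILS→ZAR→DKK: 0.1787 × 3.883 × 4.266 × 0.3715 = 1.09969
JPY→ILS→DKK→USD→JPY: 0.02684 × 1.684 × 0.1787 × 135 = 1.09039
JPY→ILS→ZAR→JPY: 0.02684 × 4.266 × 9.366 = 1.07240
JPY→ILS→DKK→ZAR→JPY: 0.02684 × 1.684 × 2.501 × 9.366 = 1.05875
JPY→DKK→USD→JPY: 0.04055 × 0.1787 × 135 = 0.97825
JPY→DKK→ZAR→JPY: 0.04055 × 2.501 × 9.366 = 0.94986
Maximum is DKK→USD→ILS→DKK at 1.1685; arbitrage exists.

1.1685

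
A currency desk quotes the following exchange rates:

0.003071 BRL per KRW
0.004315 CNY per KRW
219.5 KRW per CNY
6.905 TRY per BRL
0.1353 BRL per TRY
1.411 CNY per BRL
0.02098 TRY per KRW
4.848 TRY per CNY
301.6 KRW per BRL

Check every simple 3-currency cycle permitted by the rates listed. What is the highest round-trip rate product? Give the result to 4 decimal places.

0.9511

BRL→CNY→KRW→BRL: 1.411 × 219.5 × 0.003071 = 0.95113
BRL→CNY→TRY→BRL: 1.411 × 4.848 × 0.1353 = 0.92552
BRL→KRW→TRY→BRL: 301.6 × 0.02098 × 0.1353 = 0.85612
Maximum is BRL→CNY→KRW→BRL at 0.9511; no arbitrage — every cycle loses value.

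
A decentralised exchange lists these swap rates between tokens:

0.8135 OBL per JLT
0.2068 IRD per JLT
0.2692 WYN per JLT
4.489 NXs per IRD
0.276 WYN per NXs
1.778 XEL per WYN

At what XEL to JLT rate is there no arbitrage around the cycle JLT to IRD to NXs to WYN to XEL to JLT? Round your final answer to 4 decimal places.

2.1951

Known legs of the cycle: 0.2068 × 4.489 × 0.276 × 1.778 = 0.4555551687456
For no arbitrage the full-cycle product must be 1, so the missing rate is 1 / 0.4555551687456 ≈ 2.195124.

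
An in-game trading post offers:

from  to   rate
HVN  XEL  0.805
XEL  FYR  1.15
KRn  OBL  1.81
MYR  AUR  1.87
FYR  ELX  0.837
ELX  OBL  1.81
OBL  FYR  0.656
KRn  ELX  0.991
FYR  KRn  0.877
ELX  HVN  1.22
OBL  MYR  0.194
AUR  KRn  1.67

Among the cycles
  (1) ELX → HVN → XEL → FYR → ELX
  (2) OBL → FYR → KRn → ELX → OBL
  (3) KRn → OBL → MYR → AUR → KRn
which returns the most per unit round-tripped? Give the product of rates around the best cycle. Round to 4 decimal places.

1.0966

(1) 1.22 × 0.805 × 1.15 × 0.837 = 0.94532
(2) 0.656 × 0.877 × 0.991 × 1.81 = 1.03194
(3) 1.81 × 0.194 × 1.87 × 1.67 = 1.09658
Highest is cycle (3) at 1.0966 (>1, arbitrage).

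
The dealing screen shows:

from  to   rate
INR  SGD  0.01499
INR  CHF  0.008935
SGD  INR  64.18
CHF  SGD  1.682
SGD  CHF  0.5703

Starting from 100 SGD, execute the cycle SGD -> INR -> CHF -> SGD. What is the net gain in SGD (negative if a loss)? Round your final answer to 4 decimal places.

-3.5460

100 SGD × 64.18 = 6418 INR
6418 INR × 0.008935 = 57.34483 CHF
57.34483 CHF × 1.682 = 96.45400406 SGD
Net change: 96.45400406 − 100 = -3.54599594 SGD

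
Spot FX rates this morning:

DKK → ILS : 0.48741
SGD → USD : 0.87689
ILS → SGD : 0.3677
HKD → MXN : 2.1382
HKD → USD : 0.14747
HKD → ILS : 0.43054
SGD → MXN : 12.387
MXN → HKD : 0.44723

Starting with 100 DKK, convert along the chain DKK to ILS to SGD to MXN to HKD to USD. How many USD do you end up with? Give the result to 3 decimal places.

14.642

100 DKK × 0.48741 = 48.741 ILS
48.741 ILS × 0.3677 = 17.9220657 SGD
17.9220657 SGD × 12.387 = 222.0006278259 MXN
222.0006278259 MXN × 0.44723 = 99.285340782577257 HKD
99.285340782577257 HKD × 0.14747 = 14.64160920520666808979 USD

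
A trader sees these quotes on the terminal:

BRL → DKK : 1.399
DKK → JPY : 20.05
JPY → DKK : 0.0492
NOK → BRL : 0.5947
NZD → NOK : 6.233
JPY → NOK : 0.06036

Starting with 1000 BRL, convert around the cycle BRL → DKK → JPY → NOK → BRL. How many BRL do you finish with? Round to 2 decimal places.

1006.88

1000 BRL × 1.399 = 1399 DKK
1399 DKK × 20.05 = 28049.95 JPY
28049.95 JPY × 0.06036 = 1693.094982 NOK
1693.094982 NOK × 0.5947 = 1006.8835857954 BRL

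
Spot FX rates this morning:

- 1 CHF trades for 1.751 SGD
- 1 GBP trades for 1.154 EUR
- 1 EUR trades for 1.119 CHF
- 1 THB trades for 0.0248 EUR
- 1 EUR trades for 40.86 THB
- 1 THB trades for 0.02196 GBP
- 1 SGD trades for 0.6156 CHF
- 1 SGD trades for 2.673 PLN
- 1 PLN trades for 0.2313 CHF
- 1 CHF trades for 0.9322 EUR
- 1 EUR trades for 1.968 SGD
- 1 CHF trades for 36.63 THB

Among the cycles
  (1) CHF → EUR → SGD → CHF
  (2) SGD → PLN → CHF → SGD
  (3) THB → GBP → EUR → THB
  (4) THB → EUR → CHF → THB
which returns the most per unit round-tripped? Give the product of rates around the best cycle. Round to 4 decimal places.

(1) 0.9322 × 1.968 × 0.6156 = 1.12936
(2) 2.673 × 0.2313 × 1.751 = 1.08258
(3) 0.02196 × 1.154 × 40.86 = 1.03547
(4) 0.0248 × 1.119 × 36.63 = 1.01653
Highest is cycle (1) at 1.1294 (>1, arbitrage).

1.1294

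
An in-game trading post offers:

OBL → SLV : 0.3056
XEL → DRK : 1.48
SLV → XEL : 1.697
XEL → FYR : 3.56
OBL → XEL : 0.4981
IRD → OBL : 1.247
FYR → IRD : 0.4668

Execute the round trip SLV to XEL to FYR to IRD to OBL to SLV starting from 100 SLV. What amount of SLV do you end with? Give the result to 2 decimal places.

100 SLV × 1.697 = 169.7 XEL
169.7 XEL × 3.56 = 604.132 FYR
604.132 FYR × 0.4668 = 282.0088176 IRD
282.0088176 IRD × 1.247 = 351.6649955472 OBL
351.6649955472 OBL × 0.3056 = 107.46882263922432 SLV

107.47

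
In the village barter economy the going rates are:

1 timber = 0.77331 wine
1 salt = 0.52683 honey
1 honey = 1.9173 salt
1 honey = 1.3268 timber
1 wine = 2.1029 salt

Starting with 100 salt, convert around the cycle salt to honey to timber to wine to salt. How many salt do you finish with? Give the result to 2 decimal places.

113.67

100 salt × 0.52683 = 52.683 honey
52.683 honey × 1.3268 = 69.8998044 timber
69.8998044 timber × 0.77331 = 54.054217740564 wine
54.054217740564 wine × 2.1029 = 113.6706144866320356 salt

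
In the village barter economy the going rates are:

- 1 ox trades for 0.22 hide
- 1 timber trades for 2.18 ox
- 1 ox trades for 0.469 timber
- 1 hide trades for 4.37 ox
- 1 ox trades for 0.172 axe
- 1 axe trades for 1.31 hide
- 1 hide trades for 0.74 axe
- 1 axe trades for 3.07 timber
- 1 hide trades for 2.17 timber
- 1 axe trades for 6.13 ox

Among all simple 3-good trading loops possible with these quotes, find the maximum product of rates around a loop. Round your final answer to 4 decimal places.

timber→ox→axe→timber: 2.18 × 0.172 × 3.07 = 1.15113
timber→ox→hide→timber: 2.18 × 0.22 × 2.17 = 1.04073
hide→axe→ox→hide: 0.74 × 6.13 × 0.22 = 0.99796
hide→ox→axe→hide: 4.37 × 0.172 × 1.31 = 0.98465
Maximum is timber→ox→axe→timber at 1.1511; arbitrage exists.

1.1511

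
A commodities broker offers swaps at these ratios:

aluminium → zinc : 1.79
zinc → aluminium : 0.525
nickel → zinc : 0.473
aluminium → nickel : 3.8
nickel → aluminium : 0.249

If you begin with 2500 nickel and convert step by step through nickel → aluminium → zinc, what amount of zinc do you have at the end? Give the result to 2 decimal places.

2500 nickel × 0.249 = 622.5 aluminium
622.5 aluminium × 1.79 = 1114.275 zinc

1114.28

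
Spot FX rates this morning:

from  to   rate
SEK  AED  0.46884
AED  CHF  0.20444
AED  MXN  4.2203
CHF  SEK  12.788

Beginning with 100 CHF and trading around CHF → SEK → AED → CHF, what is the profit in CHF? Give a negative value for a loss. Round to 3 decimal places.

100 CHF × 12.788 = 1278.8 SEK
1278.8 SEK × 0.46884 = 599.552592 AED
599.552592 AED × 0.20444 = 122.57253190848 CHF
Net change: 122.57253190848 − 100 = 22.57253190848 CHF

22.573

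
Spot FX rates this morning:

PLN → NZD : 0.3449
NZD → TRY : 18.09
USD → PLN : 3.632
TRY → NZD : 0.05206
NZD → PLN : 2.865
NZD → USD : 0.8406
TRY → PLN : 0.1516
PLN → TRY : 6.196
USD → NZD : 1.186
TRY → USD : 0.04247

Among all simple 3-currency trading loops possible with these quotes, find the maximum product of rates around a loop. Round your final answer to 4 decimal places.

PLN→NZD→USD→PLN: 0.3449 × 0.8406 × 3.632 = 1.05300
PLN→TRY→USD→PLN: 6.196 × 0.04247 × 3.632 = 0.95574
PLN→NZD→TRY→PLN: 0.3449 × 18.09 × 0.1516 = 0.94587
PLN→TRY→NZD→PLN: 6.196 × 0.05206 × 2.865 = 0.92415
TRY→USD→NZD→TRY: 0.04247 × 1.186 × 18.09 = 0.91118
Maximum is PLN→NZD→USD→PLN at 1.0530; arbitrage exists.

1.0530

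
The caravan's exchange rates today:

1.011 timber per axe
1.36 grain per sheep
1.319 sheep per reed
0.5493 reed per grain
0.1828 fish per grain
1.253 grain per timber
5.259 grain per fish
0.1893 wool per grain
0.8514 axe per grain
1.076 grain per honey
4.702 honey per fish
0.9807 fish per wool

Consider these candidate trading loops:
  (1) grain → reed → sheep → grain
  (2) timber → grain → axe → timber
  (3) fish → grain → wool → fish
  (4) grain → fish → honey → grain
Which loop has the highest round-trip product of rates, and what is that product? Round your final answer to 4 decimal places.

(1) 0.5493 × 1.319 × 1.36 = 0.98536
(2) 1.253 × 0.8514 × 1.011 = 1.07854
(3) 5.259 × 0.1893 × 0.9807 = 0.97631
(4) 0.1828 × 4.702 × 1.076 = 0.92485
Highest is cycle (2) at 1.0785 (>1, arbitrage).

1.0785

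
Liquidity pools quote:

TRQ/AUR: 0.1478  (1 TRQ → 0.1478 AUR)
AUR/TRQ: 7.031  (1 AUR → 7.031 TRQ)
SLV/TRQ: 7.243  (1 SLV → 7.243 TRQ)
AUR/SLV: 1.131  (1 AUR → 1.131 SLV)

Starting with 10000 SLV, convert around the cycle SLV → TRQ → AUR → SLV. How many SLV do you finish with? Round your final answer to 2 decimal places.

12107.53

10000 SLV × 7.243 = 72430 TRQ
72430 TRQ × 0.1478 = 10705.154 AUR
10705.154 AUR × 1.131 = 12107.529174 SLV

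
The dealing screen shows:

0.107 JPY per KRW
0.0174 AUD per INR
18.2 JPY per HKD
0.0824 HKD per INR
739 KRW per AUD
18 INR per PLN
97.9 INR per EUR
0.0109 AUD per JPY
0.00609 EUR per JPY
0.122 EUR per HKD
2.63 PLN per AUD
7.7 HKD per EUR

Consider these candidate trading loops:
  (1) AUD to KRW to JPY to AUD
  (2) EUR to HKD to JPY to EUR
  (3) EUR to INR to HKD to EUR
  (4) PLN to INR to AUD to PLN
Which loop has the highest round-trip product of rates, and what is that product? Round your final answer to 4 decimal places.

(1) 739 × 0.107 × 0.0109 = 0.86190
(2) 7.7 × 18.2 × 0.00609 = 0.85345
(3) 97.9 × 0.0824 × 0.122 = 0.98417
(4) 18 × 0.0174 × 2.63 = 0.82372
Highest is cycle (3) at 0.9842 (≤1, no arbitrage).

0.9842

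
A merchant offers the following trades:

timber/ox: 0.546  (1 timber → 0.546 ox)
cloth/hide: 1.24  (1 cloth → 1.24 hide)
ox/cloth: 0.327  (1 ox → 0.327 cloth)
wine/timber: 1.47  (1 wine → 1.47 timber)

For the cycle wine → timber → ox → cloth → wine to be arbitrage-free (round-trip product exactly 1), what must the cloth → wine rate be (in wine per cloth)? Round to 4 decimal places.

3.8102

Known legs of the cycle: 1.47 × 0.546 × 0.327 = 0.26245674
For no arbitrage the full-cycle product must be 1, so the missing rate is 1 / 0.26245674 ≈ 3.810152.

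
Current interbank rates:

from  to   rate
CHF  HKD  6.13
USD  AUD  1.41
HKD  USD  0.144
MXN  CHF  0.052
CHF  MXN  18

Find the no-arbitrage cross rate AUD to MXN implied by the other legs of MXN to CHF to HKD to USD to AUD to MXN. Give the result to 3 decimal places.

15.451

Known legs of the cycle: 0.052 × 6.13 × 0.144 × 1.41 = 0.0647210304
For no arbitrage the full-cycle product must be 1, so the missing rate is 1 / 0.0647210304 ≈ 15.45093.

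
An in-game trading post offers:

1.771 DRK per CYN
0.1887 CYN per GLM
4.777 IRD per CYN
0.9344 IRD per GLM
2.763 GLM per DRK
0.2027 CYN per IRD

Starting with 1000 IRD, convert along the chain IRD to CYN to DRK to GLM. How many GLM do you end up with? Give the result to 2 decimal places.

1000 IRD × 0.2027 = 202.7 CYN
202.7 CYN × 1.771 = 358.9817 DRK
358.9817 DRK × 2.763 = 991.8664371 GLM

991.87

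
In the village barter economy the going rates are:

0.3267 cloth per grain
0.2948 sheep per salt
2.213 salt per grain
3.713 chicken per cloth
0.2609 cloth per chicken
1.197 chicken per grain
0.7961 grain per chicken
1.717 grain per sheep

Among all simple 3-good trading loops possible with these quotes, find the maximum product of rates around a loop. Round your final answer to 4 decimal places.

1.1202

sheep→grain→salt→sheep: 1.717 × 2.213 × 0.2948 = 1.12016
cloth→chicken→grain→cloth: 3.713 × 0.7961 × 0.3267 = 0.96570
Maximum is sheep→grain→salt→sheep at 1.1202; arbitrage exists.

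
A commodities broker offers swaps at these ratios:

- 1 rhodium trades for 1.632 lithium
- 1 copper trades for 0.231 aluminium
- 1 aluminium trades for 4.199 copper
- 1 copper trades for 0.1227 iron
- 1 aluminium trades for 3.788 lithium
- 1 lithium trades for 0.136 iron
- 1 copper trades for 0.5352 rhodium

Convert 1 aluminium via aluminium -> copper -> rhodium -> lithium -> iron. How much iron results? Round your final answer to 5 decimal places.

1 aluminium × 4.199 = 4.199 copper
4.199 copper × 0.5352 = 2.2473048 rhodium
2.2473048 rhodium × 1.632 = 3.6676014336 lithium
3.6676014336 lithium × 0.136 = 0.4987937949696 iron

0.49879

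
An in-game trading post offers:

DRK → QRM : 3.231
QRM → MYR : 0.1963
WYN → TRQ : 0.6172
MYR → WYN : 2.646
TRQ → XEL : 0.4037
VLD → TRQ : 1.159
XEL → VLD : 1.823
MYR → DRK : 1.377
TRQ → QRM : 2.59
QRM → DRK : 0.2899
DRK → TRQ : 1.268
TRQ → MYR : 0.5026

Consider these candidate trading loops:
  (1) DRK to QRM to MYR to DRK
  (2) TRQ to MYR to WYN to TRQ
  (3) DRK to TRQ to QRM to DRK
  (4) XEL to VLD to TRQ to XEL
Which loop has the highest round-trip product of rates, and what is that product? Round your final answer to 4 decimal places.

(1) 3.231 × 0.1963 × 1.377 = 0.87336
(2) 0.5026 × 2.646 × 0.6172 = 0.82080
(3) 1.268 × 2.59 × 0.2899 = 0.95207
(4) 1.823 × 1.159 × 0.4037 = 0.85296
Highest is cycle (3) at 0.9521 (≤1, no arbitrage).

0.9521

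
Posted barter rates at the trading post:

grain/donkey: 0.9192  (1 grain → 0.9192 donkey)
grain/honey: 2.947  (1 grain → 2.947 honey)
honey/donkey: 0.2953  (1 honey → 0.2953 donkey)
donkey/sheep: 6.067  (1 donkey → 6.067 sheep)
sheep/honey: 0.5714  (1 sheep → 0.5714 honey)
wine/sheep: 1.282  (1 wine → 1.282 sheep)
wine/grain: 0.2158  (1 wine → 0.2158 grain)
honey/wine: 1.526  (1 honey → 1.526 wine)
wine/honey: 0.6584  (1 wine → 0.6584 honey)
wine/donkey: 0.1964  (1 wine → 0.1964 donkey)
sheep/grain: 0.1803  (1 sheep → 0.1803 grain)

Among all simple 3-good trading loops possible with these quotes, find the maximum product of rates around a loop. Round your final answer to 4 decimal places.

1.1178

honey→wine→sheep→honey: 1.526 × 1.282 × 0.5714 = 1.11785
donkey→sheep→honey→donkey: 6.067 × 0.5714 × 0.2953 = 1.02371
donkey→sheep→grain→donkey: 6.067 × 0.1803 × 0.9192 = 1.00549
grain→honey→wine→grain: 2.947 × 1.526 × 0.2158 = 0.97048
Maximum is honey→wine→sheep→honey at 1.1178; arbitrage exists.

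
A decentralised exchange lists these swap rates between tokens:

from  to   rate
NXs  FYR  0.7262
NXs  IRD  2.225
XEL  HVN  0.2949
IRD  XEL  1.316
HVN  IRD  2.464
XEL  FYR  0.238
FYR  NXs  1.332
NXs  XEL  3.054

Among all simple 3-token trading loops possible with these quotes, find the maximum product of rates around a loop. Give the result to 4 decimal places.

XEL→FYR→NXs→XEL: 0.238 × 1.332 × 3.054 = 0.96817
HVN→IRD→XEL→HVN: 2.464 × 1.316 × 0.2949 = 0.95625
Maximum is XEL→FYR→NXs→XEL at 0.9682; no arbitrage — every cycle loses value.

0.9682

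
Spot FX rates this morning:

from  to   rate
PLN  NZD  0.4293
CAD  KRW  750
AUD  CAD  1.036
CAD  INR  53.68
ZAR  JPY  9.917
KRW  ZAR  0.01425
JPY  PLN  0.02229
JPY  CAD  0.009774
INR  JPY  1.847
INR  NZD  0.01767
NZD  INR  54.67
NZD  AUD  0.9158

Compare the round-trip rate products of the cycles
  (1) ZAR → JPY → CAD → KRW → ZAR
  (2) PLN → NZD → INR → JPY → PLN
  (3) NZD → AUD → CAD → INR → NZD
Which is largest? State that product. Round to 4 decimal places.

(1) 9.917 × 0.009774 × 750 × 0.01425 = 1.03593
(2) 0.4293 × 54.67 × 1.847 × 0.02229 = 0.96624
(3) 0.9158 × 1.036 × 53.68 × 0.01767 = 0.89993
Highest is cycle (1) at 1.0359 (>1, arbitrage).

1.0359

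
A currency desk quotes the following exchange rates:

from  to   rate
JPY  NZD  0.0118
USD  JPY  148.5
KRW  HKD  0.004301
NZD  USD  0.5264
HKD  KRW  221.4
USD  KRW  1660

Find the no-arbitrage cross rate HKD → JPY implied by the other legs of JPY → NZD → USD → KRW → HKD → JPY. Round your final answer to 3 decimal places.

Known legs of the cycle: 0.0118 × 0.5264 × 1660 × 0.004301 = 0.0443481408832
For no arbitrage the full-cycle product must be 1, so the missing rate is 1 / 0.0443481408832 ≈ 22.54886.

22.549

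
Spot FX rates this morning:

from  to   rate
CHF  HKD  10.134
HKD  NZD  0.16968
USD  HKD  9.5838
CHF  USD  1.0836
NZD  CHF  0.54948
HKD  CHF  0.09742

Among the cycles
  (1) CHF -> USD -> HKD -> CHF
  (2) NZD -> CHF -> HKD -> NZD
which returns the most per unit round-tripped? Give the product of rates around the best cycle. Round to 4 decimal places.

1.0117

(1) 1.0836 × 9.5838 × 0.09742 = 1.01171
(2) 0.54948 × 10.134 × 0.16968 = 0.94485
Highest is cycle (1) at 1.0117 (>1, arbitrage).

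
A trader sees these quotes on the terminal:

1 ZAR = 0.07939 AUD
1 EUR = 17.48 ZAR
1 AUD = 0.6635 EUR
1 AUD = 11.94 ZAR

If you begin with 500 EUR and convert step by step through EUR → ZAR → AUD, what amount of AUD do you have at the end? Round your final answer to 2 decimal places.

693.87

500 EUR × 17.48 = 8740 ZAR
8740 ZAR × 0.07939 = 693.8686 AUD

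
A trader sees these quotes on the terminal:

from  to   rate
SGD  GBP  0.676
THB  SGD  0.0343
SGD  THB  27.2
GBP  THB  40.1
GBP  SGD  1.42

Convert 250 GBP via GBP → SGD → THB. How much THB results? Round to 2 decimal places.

9656.00

250 GBP × 1.42 = 355 SGD
355 SGD × 27.2 = 9656 THB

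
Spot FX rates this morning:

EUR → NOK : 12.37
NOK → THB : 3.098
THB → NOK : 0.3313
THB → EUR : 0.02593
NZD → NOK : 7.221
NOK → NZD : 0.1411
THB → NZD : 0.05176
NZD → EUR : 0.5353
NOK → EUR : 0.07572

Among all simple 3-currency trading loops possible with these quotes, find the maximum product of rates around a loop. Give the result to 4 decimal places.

NOK→THB→NZD→NOK: 3.098 × 0.05176 × 7.221 = 1.15791
NOK→THB→EUR→NOK: 3.098 × 0.02593 × 12.37 = 0.99370
NOK→NZD→EUR→NOK: 0.1411 × 0.5353 × 12.37 = 0.93432
Maximum is NOK→THB→NZD→NOK at 1.1579; arbitrage exists.

1.1579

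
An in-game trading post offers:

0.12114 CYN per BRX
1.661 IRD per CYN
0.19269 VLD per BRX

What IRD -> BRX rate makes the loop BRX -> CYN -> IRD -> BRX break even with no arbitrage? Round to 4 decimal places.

Known legs of the cycle: 0.12114 × 1.661 = 0.20121354
For no arbitrage the full-cycle product must be 1, so the missing rate is 1 / 0.20121354 ≈ 4.969844.

4.9698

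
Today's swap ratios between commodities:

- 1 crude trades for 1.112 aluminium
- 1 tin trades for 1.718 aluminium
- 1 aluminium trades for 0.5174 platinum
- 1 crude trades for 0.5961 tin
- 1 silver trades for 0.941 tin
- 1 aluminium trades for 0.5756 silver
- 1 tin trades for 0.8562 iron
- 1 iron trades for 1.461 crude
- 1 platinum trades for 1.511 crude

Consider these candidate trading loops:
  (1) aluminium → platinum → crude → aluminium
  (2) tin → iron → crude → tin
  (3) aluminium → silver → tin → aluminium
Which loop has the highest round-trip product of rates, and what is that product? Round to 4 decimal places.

0.9305

(1) 0.5174 × 1.511 × 1.112 = 0.86935
(2) 0.8562 × 1.461 × 0.5961 = 0.74567
(3) 0.5756 × 0.941 × 1.718 = 0.93054
Highest is cycle (3) at 0.9305 (≤1, no arbitrage).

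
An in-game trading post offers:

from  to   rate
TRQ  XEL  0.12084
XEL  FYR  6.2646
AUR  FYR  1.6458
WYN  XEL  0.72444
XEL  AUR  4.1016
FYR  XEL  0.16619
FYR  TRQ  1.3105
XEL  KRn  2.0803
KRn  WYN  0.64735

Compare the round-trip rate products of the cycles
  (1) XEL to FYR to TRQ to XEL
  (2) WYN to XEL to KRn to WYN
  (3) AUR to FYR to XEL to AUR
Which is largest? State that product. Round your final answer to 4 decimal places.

(1) 6.2646 × 1.3105 × 0.12084 = 0.99207
(2) 0.72444 × 2.0803 × 0.64735 = 0.97559
(3) 1.6458 × 0.16619 × 4.1016 = 1.12185
Highest is cycle (3) at 1.1219 (>1, arbitrage).

1.1219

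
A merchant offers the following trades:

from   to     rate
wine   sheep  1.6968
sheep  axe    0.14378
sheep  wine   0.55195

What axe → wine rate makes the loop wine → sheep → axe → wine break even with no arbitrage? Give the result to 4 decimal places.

Known legs of the cycle: 1.6968 × 0.14378 = 0.243965904
For no arbitrage the full-cycle product must be 1, so the missing rate is 1 / 0.243965904 ≈ 4.098933.

4.0989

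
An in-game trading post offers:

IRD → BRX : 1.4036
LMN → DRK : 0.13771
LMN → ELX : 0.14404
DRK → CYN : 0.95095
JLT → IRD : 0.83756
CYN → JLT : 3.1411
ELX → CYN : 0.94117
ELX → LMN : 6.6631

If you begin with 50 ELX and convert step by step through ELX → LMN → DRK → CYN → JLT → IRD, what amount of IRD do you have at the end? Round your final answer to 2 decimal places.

114.78

50 ELX × 6.6631 = 333.155 LMN
333.155 LMN × 0.13771 = 45.87877505 DRK
45.87877505 DRK × 0.95095 = 43.6284211337975 CYN
43.6284211337975 CYN × 3.1411 = 137.04123362337132725 JLT
137.04123362337132725 JLT × 0.83756 = 114.78025563359088885151 IRD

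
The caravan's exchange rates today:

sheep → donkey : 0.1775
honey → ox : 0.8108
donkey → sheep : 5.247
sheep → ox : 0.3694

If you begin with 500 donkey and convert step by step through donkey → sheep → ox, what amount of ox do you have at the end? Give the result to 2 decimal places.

969.12

500 donkey × 5.247 = 2623.5 sheep
2623.5 sheep × 0.3694 = 969.1209 ox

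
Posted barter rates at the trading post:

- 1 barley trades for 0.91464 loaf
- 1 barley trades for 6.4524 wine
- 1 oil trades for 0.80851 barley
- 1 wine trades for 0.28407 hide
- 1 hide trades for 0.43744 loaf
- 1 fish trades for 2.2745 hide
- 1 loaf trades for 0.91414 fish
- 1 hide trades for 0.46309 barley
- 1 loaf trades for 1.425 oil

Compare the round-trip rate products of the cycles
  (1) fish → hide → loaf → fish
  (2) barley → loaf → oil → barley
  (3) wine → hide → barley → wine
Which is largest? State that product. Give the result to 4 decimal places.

(1) 2.2745 × 0.43744 × 0.91414 = 0.90953
(2) 0.91464 × 1.425 × 0.80851 = 1.05378
(3) 0.28407 × 0.46309 × 6.4524 = 0.84881
Highest is cycle (2) at 1.0538 (>1, arbitrage).

1.0538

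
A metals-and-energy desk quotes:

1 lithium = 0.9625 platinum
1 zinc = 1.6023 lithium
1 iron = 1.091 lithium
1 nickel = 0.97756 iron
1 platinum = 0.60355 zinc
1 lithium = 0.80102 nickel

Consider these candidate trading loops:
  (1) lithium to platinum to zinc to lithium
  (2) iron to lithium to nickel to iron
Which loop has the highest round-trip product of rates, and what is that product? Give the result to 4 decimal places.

0.9308

(1) 0.9625 × 0.60355 × 1.6023 = 0.93080
(2) 1.091 × 0.80102 × 0.97756 = 0.85430
Highest is cycle (1) at 0.9308 (≤1, no arbitrage).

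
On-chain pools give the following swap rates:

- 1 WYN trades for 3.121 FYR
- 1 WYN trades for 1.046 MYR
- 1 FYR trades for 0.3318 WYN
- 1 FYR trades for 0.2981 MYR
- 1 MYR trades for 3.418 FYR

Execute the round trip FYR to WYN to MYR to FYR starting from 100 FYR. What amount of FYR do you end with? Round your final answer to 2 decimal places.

100 FYR × 0.3318 = 33.18 WYN
33.18 WYN × 1.046 = 34.70628 MYR
34.70628 MYR × 3.418 = 118.62606504 FYR

118.63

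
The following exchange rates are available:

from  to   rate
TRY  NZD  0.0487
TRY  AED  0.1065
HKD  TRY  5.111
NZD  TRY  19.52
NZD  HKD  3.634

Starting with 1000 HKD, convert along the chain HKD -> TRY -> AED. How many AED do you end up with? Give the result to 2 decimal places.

544.32

1000 HKD × 5.111 = 5111 TRY
5111 TRY × 0.1065 = 544.3215 AED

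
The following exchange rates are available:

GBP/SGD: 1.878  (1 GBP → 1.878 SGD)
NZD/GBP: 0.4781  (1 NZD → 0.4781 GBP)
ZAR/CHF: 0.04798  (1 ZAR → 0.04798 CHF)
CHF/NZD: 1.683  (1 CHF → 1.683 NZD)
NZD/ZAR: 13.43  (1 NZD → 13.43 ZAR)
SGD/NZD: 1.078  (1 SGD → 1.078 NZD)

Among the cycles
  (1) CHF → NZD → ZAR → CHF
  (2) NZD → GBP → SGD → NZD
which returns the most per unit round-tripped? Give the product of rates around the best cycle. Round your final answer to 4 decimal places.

(1) 1.683 × 13.43 × 0.04798 = 1.08448
(2) 0.4781 × 1.878 × 1.078 = 0.96791
Highest is cycle (1) at 1.0845 (>1, arbitrage).

1.0845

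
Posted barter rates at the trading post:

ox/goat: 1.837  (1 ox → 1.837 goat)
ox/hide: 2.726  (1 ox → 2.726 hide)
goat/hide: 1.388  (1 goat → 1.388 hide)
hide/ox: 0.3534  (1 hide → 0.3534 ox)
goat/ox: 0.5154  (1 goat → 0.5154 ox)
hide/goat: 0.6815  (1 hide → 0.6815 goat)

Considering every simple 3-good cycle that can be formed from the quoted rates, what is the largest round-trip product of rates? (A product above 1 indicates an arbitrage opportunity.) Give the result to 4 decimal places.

0.9575

hide→goat→ox→hide: 0.6815 × 0.5154 × 2.726 = 0.95749
hide→ox→goat→hide: 0.3534 × 1.837 × 1.388 = 0.90108
Maximum is hide→goat→ox→hide at 0.9575; no arbitrage — every cycle loses value.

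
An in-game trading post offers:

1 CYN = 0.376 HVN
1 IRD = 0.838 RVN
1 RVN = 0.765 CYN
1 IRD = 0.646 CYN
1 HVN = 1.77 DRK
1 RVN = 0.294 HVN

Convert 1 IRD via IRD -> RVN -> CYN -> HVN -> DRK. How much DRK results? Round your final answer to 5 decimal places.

1 IRD × 0.838 = 0.838 RVN
0.838 RVN × 0.765 = 0.64107 CYN
0.64107 CYN × 0.376 = 0.24104232 HVN
0.24104232 HVN × 1.77 = 0.4266449064 DRK

0.42664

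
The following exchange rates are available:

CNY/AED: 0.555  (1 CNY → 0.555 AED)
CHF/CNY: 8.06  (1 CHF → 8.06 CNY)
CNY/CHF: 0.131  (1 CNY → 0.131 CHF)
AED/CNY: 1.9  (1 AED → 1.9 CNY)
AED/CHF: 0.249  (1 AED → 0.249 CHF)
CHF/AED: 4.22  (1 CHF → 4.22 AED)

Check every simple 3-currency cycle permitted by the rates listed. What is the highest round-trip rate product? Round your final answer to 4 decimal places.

1.1139

AED→CHF→CNY→AED: 0.249 × 8.06 × 0.555 = 1.11385
AED→CNY→CHF→AED: 1.9 × 0.131 × 4.22 = 1.05036
Maximum is AED→CHF→CNY→AED at 1.1139; arbitrage exists.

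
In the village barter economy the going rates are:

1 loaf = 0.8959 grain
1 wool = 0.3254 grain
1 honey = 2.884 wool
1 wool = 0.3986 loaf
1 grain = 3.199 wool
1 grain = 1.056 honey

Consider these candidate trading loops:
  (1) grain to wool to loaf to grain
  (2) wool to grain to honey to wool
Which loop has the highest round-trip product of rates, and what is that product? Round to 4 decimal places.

1.1424

(1) 3.199 × 0.3986 × 0.8959 = 1.14238
(2) 0.3254 × 1.056 × 2.884 = 0.99101
Highest is cycle (1) at 1.1424 (>1, arbitrage).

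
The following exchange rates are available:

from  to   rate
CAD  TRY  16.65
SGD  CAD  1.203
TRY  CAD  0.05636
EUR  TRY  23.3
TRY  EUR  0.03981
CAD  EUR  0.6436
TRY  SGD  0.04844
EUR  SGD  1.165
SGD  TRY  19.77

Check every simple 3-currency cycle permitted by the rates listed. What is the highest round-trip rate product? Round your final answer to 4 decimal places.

TRY→SGD→CAD→TRY: 0.04844 × 1.203 × 16.65 = 0.97025
TRY→EUR→SGD→TRY: 0.03981 × 1.165 × 19.77 = 0.91691
SGD→CAD→EUR→SGD: 1.203 × 0.6436 × 1.165 = 0.90200
TRY→CAD→EUR→TRY: 0.05636 × 0.6436 × 23.3 = 0.84517
Maximum is TRY→SGD→CAD→TRY at 0.9703; no arbitrage — every cycle loses value.

0.9703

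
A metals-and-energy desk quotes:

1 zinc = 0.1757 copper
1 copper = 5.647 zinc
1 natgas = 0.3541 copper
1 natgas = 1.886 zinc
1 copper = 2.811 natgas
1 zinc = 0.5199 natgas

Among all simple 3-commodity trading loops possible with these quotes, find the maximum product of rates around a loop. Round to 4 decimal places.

copper→zinc→natgas→copper: 5.647 × 0.5199 × 0.3541 = 1.03959
copper→natgas→zinc→copper: 2.811 × 1.886 × 0.1757 = 0.93148
Maximum is copper→zinc→natgas→copper at 1.0396; arbitrage exists.

1.0396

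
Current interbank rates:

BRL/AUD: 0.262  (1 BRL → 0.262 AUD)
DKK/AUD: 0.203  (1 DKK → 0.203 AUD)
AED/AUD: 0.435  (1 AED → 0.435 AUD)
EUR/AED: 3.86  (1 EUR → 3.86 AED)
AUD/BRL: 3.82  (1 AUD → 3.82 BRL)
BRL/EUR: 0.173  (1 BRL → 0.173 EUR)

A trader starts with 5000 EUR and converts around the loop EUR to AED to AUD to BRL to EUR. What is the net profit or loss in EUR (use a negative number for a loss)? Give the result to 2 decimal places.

5000 EUR × 3.86 = 19300 AED
19300 AED × 0.435 = 8395.5 AUD
8395.5 AUD × 3.82 = 32070.81 BRL
32070.81 BRL × 0.173 = 5548.25013 EUR
Net change: 5548.25013 − 5000 = 548.25013 EUR

548.25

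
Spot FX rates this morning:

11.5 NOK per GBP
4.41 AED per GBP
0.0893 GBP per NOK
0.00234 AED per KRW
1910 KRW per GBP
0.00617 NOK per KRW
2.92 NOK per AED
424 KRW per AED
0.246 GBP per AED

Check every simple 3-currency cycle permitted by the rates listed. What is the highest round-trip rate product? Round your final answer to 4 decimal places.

1.1499

GBP→AED→NOK→GBP: 4.41 × 2.92 × 0.0893 = 1.14993
GBP→KRW→AED→GBP: 1910 × 0.00234 × 0.246 = 1.09947
GBP→KRW→NOK→GBP: 1910 × 0.00617 × 0.0893 = 1.05237
Maximum is GBP→AED→NOK→GBP at 1.1499; arbitrage exists.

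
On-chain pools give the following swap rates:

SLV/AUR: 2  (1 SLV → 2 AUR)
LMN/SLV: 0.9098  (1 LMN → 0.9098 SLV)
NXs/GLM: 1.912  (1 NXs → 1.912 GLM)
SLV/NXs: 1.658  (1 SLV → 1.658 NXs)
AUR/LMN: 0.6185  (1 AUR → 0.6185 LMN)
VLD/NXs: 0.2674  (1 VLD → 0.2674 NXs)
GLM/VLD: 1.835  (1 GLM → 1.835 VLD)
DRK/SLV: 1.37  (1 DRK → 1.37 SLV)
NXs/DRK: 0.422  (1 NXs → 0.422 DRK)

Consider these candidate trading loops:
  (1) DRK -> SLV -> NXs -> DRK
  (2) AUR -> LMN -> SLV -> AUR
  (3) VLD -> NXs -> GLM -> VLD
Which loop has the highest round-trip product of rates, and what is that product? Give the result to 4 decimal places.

1.1254

(1) 1.37 × 1.658 × 0.422 = 0.95856
(2) 0.6185 × 0.9098 × 2 = 1.12542
(3) 0.2674 × 1.912 × 1.835 = 0.93818
Highest is cycle (2) at 1.1254 (>1, arbitrage).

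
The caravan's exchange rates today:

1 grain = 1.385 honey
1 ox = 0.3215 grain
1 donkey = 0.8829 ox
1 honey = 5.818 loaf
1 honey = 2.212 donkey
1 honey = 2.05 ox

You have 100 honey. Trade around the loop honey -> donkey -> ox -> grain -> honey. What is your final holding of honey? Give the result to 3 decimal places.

100 honey × 2.212 = 221.2 donkey
221.2 donkey × 0.8829 = 195.29748 ox
195.29748 ox × 0.3215 = 62.78813982 grain
62.78813982 grain × 1.385 = 86.9615736507 honey

86.962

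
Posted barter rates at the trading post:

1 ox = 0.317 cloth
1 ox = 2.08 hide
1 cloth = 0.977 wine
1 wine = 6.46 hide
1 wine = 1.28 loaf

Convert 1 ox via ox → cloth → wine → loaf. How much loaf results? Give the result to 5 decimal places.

1 ox × 0.317 = 0.317 cloth
0.317 cloth × 0.977 = 0.309709 wine
0.309709 wine × 1.28 = 0.39642752 loaf

0.39643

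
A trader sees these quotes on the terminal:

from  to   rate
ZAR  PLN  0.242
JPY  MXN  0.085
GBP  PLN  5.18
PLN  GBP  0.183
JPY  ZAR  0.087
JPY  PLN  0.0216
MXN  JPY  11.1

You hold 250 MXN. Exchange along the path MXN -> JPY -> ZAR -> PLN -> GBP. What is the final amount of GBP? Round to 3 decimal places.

10.692

250 MXN × 11.1 = 2775 JPY
2775 JPY × 0.087 = 241.425 ZAR
241.425 ZAR × 0.242 = 58.42485 PLN
58.42485 PLN × 0.183 = 10.69174755 GBP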